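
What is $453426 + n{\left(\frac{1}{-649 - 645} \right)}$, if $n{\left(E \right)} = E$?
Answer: $\frac{586733243}{1294} \approx 4.5343 \cdot 10^{5}$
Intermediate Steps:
$453426 + n{\left(\frac{1}{-649 - 645} \right)} = 453426 + \frac{1}{-649 - 645} = 453426 + \frac{1}{-1294} = 453426 - \frac{1}{1294} = \frac{586733243}{1294}$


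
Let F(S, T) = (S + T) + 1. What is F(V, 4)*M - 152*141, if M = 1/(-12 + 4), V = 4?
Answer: -171465/8 ≈ -21433.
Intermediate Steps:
M = -⅛ (M = 1/(-8) = -⅛ ≈ -0.12500)
F(S, T) = 1 + S + T
F(V, 4)*M - 152*141 = (1 + 4 + 4)*(-⅛) - 152*141 = 9*(-⅛) - 21432 = -9/8 - 21432 = -171465/8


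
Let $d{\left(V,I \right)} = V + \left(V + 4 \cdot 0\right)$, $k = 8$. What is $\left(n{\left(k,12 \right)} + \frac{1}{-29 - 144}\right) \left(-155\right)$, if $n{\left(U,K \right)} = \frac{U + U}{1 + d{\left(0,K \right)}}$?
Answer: $- \frac{428885}{173} \approx -2479.1$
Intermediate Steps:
$d{\left(V,I \right)} = 2 V$ ($d{\left(V,I \right)} = V + \left(V + 0\right) = V + V = 2 V$)
$n{\left(U,K \right)} = 2 U$ ($n{\left(U,K \right)} = \frac{U + U}{1 + 2 \cdot 0} = \frac{2 U}{1 + 0} = \frac{2 U}{1} = 2 U 1 = 2 U$)
$\left(n{\left(k,12 \right)} + \frac{1}{-29 - 144}\right) \left(-155\right) = \left(2 \cdot 8 + \frac{1}{-29 - 144}\right) \left(-155\right) = \left(16 + \frac{1}{-173}\right) \left(-155\right) = \left(16 - \frac{1}{173}\right) \left(-155\right) = \frac{2767}{173} \left(-155\right) = - \frac{428885}{173}$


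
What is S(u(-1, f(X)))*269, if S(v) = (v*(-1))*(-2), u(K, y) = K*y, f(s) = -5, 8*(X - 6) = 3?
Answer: 2690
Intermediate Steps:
X = 51/8 (X = 6 + (⅛)*3 = 6 + 3/8 = 51/8 ≈ 6.3750)
S(v) = 2*v (S(v) = -v*(-2) = 2*v)
S(u(-1, f(X)))*269 = (2*(-1*(-5)))*269 = (2*5)*269 = 10*269 = 2690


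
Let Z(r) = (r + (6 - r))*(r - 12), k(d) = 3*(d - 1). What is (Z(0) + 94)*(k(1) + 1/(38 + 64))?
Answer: 11/51 ≈ 0.21569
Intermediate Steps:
k(d) = -3 + 3*d (k(d) = 3*(-1 + d) = -3 + 3*d)
Z(r) = -72 + 6*r (Z(r) = 6*(-12 + r) = -72 + 6*r)
(Z(0) + 94)*(k(1) + 1/(38 + 64)) = ((-72 + 6*0) + 94)*((-3 + 3*1) + 1/(38 + 64)) = ((-72 + 0) + 94)*((-3 + 3) + 1/102) = (-72 + 94)*(0 + 1/102) = 22*(1/102) = 11/51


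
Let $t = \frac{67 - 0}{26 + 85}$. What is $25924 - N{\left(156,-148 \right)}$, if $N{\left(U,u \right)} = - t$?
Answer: $\frac{2877631}{111} \approx 25925.0$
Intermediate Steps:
$t = \frac{67}{111}$ ($t = \frac{67 + 0}{111} = 67 \cdot \frac{1}{111} = \frac{67}{111} \approx 0.6036$)
$N{\left(U,u \right)} = - \frac{67}{111}$ ($N{\left(U,u \right)} = \left(-1\right) \frac{67}{111} = - \frac{67}{111}$)
$25924 - N{\left(156,-148 \right)} = 25924 - - \frac{67}{111} = 25924 + \frac{67}{111} = \frac{2877631}{111}$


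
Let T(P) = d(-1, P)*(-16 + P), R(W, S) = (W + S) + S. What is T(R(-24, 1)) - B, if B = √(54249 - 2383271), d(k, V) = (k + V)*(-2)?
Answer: -1748 - I*√2329022 ≈ -1748.0 - 1526.1*I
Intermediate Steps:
R(W, S) = W + 2*S (R(W, S) = (S + W) + S = W + 2*S)
d(k, V) = -2*V - 2*k (d(k, V) = (V + k)*(-2) = -2*V - 2*k)
B = I*√2329022 (B = √(-2329022) = I*√2329022 ≈ 1526.1*I)
T(P) = (-16 + P)*(2 - 2*P) (T(P) = (-2*P - 2*(-1))*(-16 + P) = (-2*P + 2)*(-16 + P) = (2 - 2*P)*(-16 + P) = (-16 + P)*(2 - 2*P))
T(R(-24, 1)) - B = -2*(-1 + (-24 + 2*1))*(-16 + (-24 + 2*1)) - I*√2329022 = -2*(-1 + (-24 + 2))*(-16 + (-24 + 2)) - I*√2329022 = -2*(-1 - 22)*(-16 - 22) - I*√2329022 = -2*(-23)*(-38) - I*√2329022 = -1748 - I*√2329022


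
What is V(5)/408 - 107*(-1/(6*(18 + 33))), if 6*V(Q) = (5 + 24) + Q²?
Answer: 455/1224 ≈ 0.37173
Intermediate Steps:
V(Q) = 29/6 + Q²/6 (V(Q) = ((5 + 24) + Q²)/6 = (29 + Q²)/6 = 29/6 + Q²/6)
V(5)/408 - 107*(-1/(6*(18 + 33))) = (29/6 + (⅙)*5²)/408 - 107*(-1/(6*(18 + 33))) = (29/6 + (⅙)*25)*(1/408) - 107/(51*(-6)) = (29/6 + 25/6)*(1/408) - 107/(-306) = 9*(1/408) - 107*(-1/306) = 3/136 + 107/306 = 455/1224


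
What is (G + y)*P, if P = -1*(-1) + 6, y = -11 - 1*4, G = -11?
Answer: -182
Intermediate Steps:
y = -15 (y = -11 - 4 = -15)
P = 7 (P = 1 + 6 = 7)
(G + y)*P = (-11 - 15)*7 = -26*7 = -182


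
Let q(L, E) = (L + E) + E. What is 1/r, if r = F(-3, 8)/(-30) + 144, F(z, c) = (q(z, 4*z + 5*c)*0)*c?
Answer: 1/144 ≈ 0.0069444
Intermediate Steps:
q(L, E) = L + 2*E (q(L, E) = (E + L) + E = L + 2*E)
F(z, c) = 0 (F(z, c) = ((z + 2*(4*z + 5*c))*0)*c = ((z + (8*z + 10*c))*0)*c = ((9*z + 10*c)*0)*c = 0*c = 0)
r = 144 (r = 0/(-30) + 144 = -1/30*0 + 144 = 0 + 144 = 144)
1/r = 1/144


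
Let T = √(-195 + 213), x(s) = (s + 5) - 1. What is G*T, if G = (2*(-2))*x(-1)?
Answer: -36*√2 ≈ -50.912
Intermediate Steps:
x(s) = 4 + s (x(s) = (5 + s) - 1 = 4 + s)
T = 3*√2 (T = √18 = 3*√2 ≈ 4.2426)
G = -12 (G = (2*(-2))*(4 - 1) = -4*3 = -12)
G*T = -36*√2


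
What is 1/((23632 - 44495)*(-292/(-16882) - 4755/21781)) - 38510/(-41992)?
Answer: 645656053726987/703852020636004 ≈ 0.91732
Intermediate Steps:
1/((23632 - 44495)*(-292/(-16882) - 4755/21781)) - 38510/(-41992) = 1/((-20863)*(-292*(-1/16882) - 4755*1/21781)) - 38510*(-1/41992) = -1/(20863*(146/8441 - 4755/21781)) + 19255/20996 = -1/(20863*(-1606823/7993627)) + 19255/20996 = -1/20863*(-7993627/1606823) + 19255/20996 = 7993627/33523148249 + 19255/20996 = 645656053726987/703852020636004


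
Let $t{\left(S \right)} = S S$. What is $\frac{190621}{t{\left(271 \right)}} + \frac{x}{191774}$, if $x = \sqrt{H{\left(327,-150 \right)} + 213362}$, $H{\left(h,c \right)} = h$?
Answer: $\frac{190621}{73441} + \frac{49 \sqrt{89}}{191774} \approx 2.598$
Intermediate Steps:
$t{\left(S \right)} = S^{2}$
$x = 49 \sqrt{89}$ ($x = \sqrt{327 + 213362} = \sqrt{213689} = 49 \sqrt{89} \approx 462.27$)
$\frac{190621}{t{\left(271 \right)}} + \frac{x}{191774} = \frac{190621}{271^{2}} + \frac{49 \sqrt{89}}{191774} = \frac{190621}{73441} + 49 \sqrt{89} \cdot \frac{1}{191774} = 190621 \cdot \frac{1}{73441} + \frac{49 \sqrt{89}}{191774} = \frac{190621}{73441} + \frac{49 \sqrt{89}}{191774}$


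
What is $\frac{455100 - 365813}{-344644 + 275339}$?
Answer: $- \frac{89287}{69305} \approx -1.2883$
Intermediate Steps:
$\frac{455100 - 365813}{-344644 + 275339} = \frac{89287}{-69305} = 89287 \left(- \frac{1}{69305}\right) = - \frac{89287}{69305}$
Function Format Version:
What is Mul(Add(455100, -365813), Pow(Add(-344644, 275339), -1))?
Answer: Rational(-89287, 69305) ≈ -1.2883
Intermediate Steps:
Mul(Add(455100, -365813), Pow(Add(-344644, 275339), -1)) = Mul(89287, Pow(-69305, -1)) = Mul(89287, Rational(-1, 69305)) = Rational(-89287, 69305)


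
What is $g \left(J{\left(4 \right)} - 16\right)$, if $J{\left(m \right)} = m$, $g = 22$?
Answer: $-264$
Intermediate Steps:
$g \left(J{\left(4 \right)} - 16\right) = 22 \left(4 - 16\right) = 22 \left(-12\right) = -264$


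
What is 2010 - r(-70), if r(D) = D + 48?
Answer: 2032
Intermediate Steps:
r(D) = 48 + D
2010 - r(-70) = 2010 - (48 - 70) = 2010 - 1*(-22) = 2010 + 22 = 2032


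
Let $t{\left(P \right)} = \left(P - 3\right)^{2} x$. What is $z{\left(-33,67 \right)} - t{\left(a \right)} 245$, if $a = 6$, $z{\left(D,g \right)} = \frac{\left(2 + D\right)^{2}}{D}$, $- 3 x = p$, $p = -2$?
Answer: $- \frac{49471}{33} \approx -1499.1$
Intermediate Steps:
$x = \frac{2}{3}$ ($x = \left(- \frac{1}{3}\right) \left(-2\right) = \frac{2}{3} \approx 0.66667$)
$z{\left(D,g \right)} = \frac{\left(2 + D\right)^{2}}{D}$
$t{\left(P \right)} = \frac{2 \left(-3 + P\right)^{2}}{3}$ ($t{\left(P \right)} = \left(P - 3\right)^{2} \cdot \frac{2}{3} = \left(-3 + P\right)^{2} \cdot \frac{2}{3} = \frac{2 \left(-3 + P\right)^{2}}{3}$)
$z{\left(-33,67 \right)} - t{\left(a \right)} 245 = \frac{\left(2 - 33\right)^{2}}{-33} - \frac{2 \left(-3 + 6\right)^{2}}{3} \cdot 245 = - \frac{\left(-31\right)^{2}}{33} - \frac{2 \cdot 3^{2}}{3} \cdot 245 = \left(- \frac{1}{33}\right) 961 - \frac{2}{3} \cdot 9 \cdot 245 = - \frac{961}{33} - 6 \cdot 245 = - \frac{961}{33} - 1470 = - \frac{49471}{33}$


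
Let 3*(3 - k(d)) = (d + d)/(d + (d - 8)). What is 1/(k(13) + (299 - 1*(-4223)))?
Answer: 27/122162 ≈ 0.00022102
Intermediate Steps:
k(d) = 3 - 2*d/(3*(-8 + 2*d)) (k(d) = 3 - (d + d)/(3*(d + (d - 8))) = 3 - 2*d/(3*(d + (-8 + d))) = 3 - 2*d/(3*(-8 + 2*d)))
1/(k(13) + (299 - 1*(-4223))) = 1/(4*(-9 + 2*13)/(3*(-4 + 13)) + (299 - 1*(-4223))) = 1/((4/3)*(-9 + 26)/9 + (299 + 4223)) = 1/((4/3)*(⅑)*17 + 4522) = 1/(68/27 + 4522) = 1/(122162/27) = 27/122162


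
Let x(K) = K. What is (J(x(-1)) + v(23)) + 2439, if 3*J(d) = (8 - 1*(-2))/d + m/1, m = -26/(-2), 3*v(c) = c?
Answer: 7343/3 ≈ 2447.7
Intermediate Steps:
v(c) = c/3
m = 13 (m = -26*(-1/2) = 13)
J(d) = 13/3 + 10/(3*d) (J(d) = ((8 - 1*(-2))/d + 13/1)/3 = ((8 + 2)/d + 13*1)/3 = (10/d + 13)/3 = (13 + 10/d)/3 = 13/3 + 10/(3*d))
(J(x(-1)) + v(23)) + 2439 = ((1/3)*(10 + 13*(-1))/(-1) + (1/3)*23) + 2439 = ((1/3)*(-1)*(10 - 13) + 23/3) + 2439 = ((1/3)*(-1)*(-3) + 23/3) + 2439 = (1 + 23/3) + 2439 = 26/3 + 2439 = 7343/3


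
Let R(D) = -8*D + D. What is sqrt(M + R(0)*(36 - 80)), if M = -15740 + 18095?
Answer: sqrt(2355) ≈ 48.528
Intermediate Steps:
M = 2355
R(D) = -7*D
sqrt(M + R(0)*(36 - 80)) = sqrt(2355 + (-7*0)*(36 - 80)) = sqrt(2355 + 0*(-44)) = sqrt(2355 + 0) = sqrt(2355)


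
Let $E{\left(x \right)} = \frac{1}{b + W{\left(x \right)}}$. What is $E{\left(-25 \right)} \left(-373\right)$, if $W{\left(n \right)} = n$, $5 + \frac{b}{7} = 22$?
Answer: $- \frac{373}{94} \approx -3.9681$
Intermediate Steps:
$b = 119$ ($b = -35 + 7 \cdot 22 = -35 + 154 = 119$)
$E{\left(x \right)} = \frac{1}{119 + x}$
$E{\left(-25 \right)} \left(-373\right) = \frac{1}{119 - 25} \left(-373\right) = \frac{1}{94} \left(-373\right) = - \frac{373}{94}$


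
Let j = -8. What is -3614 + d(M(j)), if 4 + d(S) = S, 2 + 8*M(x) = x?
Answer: -14477/4 ≈ -3619.3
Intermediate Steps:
M(x) = -¼ + x/8
d(S) = -4 + S
-3614 + d(M(j)) = -3614 + (-4 + (-¼ + (⅛)*(-8))) = -3614 + (-4 + (-¼ - 1)) = -3614 + (-4 - 5/4) = -3614 - 21/4 = -14477/4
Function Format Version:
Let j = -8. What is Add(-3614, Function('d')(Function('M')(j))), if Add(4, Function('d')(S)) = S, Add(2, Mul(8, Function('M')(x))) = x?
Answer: Rational(-14477, 4) ≈ -3619.3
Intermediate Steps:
Function('M')(x) = Add(Rational(-1, 4), Mul(Rational(1, 8), x))
Function('d')(S) = Add(-4, S)
Add(-3614, Function('d')(Function('M')(j))) = Add(-3614, Add(-4, Add(Rational(-1, 4), Mul(Rational(1, 8), -8)))) = Add(-3614, Add(-4, Add(Rational(-1, 4), -1))) = Add(-3614, Add(-4, Rational(-5, 4))) = Add(-3614, Rational(-21, 4)) = Rational(-14477, 4)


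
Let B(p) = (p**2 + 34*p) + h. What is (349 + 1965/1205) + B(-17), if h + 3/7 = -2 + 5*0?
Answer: 99874/1687 ≈ 59.202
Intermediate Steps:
h = -17/7 (h = -3/7 + (-2 + 5*0) = -3/7 + (-2 + 0) = -3/7 - 2 = -17/7 ≈ -2.4286)
B(p) = -17/7 + p**2 + 34*p (B(p) = (p**2 + 34*p) - 17/7 = -17/7 + p**2 + 34*p)
(349 + 1965/1205) + B(-17) = (349 + 1965/1205) + (-17/7 + (-17)**2 + 34*(-17)) = (349 + 1965*(1/1205)) + (-17/7 + 289 - 578) = (349 + 393/241) - 2040/7 = 84502/241 - 2040/7 = 99874/1687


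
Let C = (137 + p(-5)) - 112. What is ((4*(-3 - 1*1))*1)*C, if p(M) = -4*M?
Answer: -720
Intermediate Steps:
C = 45 (C = (137 - 4*(-5)) - 112 = (137 + 20) - 112 = 157 - 112 = 45)
((4*(-3 - 1*1))*1)*C = ((4*(-3 - 1*1))*1)*45 = ((4*(-3 - 1))*1)*45 = ((4*(-4))*1)*45 = -16*1*45 = -16*45 = -720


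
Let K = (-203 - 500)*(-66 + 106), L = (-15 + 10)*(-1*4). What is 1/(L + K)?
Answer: -1/28100 ≈ -3.5587e-5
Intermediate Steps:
L = 20 (L = -5*(-4) = 20)
K = -28120 (K = -703*40 = -28120)
1/(L + K) = 1/(20 - 28120) = 1/(-28100) = -1/28100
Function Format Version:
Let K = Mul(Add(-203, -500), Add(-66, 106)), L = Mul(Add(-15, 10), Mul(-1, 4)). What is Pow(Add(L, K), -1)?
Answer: Rational(-1, 28100) ≈ -3.5587e-5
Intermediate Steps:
L = 20 (L = Mul(-5, -4) = 20)
K = -28120 (K = Mul(-703, 40) = -28120)
Pow(Add(L, K), -1) = Pow(Add(20, -28120), -1) = Pow(-28100, -1) = Rational(-1, 28100)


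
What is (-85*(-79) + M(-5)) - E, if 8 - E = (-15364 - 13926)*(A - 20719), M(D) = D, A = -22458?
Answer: 1264661032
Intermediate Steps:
E = -1264654322 (E = 8 - (-15364 - 13926)*(-22458 - 20719) = 8 - (-29290)*(-43177) = 8 - 1*1264654330 = 8 - 1264654330 = -1264654322)
(-85*(-79) + M(-5)) - E = (-85*(-79) - 5) - 1*(-1264654322) = (6715 - 5) + 1264654322 = 6710 + 1264654322 = 1264661032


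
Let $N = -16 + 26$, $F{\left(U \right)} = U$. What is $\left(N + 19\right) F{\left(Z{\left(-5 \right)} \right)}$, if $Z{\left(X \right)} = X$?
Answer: $-145$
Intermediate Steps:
$N = 10$
$\left(N + 19\right) F{\left(Z{\left(-5 \right)} \right)} = \left(10 + 19\right) \left(-5\right) = 29 \left(-5\right) = -145$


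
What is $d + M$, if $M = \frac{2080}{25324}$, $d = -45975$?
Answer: $- \frac{22389785}{487} \approx -45975.0$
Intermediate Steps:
$M = \frac{40}{487}$ ($M = 2080 \cdot \frac{1}{25324} = \frac{40}{487} \approx 0.082136$)
$d + M = -45975 + \frac{40}{487} = - \frac{22389785}{487}$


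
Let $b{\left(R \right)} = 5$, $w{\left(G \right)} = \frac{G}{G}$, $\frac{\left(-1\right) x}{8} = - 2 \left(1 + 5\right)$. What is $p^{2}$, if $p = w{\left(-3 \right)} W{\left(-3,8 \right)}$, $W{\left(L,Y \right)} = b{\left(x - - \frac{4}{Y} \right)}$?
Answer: $25$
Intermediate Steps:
$x = 96$ ($x = - 8 \left(- 2 \left(1 + 5\right)\right) = - 8 \left(\left(-2\right) 6\right) = \left(-8\right) \left(-12\right) = 96$)
$w{\left(G \right)} = 1$
$W{\left(L,Y \right)} = 5$
$p = 5$ ($p = 1 \cdot 5 = 5$)
$p^{2} = 5^{2} = 25$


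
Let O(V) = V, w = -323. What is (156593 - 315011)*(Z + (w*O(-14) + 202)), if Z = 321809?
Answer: -51728704794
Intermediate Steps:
(156593 - 315011)*(Z + (w*O(-14) + 202)) = (156593 - 315011)*(321809 + (-323*(-14) + 202)) = -158418*(321809 + (4522 + 202)) = -158418*(321809 + 4724) = -158418*326533 = -51728704794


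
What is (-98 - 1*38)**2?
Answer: 18496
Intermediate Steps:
(-98 - 1*38)**2 = (-98 - 38)**2 = (-136)**2 = 18496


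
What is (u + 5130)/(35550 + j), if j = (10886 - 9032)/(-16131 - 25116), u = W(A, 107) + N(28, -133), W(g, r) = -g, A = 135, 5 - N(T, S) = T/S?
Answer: 108850833/773895859 ≈ 0.14065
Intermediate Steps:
N(T, S) = 5 - T/S
u = -2466/19 (u = -1*135 + (5 - 1*28/(-133)) = -135 + (5 - 1*28*(-1/133)) = -135 + (5 + 4/19) = -135 + 99/19 = -2466/19 ≈ -129.79)
j = -206/4583 (j = 1854/(-41247) = 1854*(-1/41247) = -206/4583 ≈ -0.044949)
(u + 5130)/(35550 + j) = (-2466/19 + 5130)/(35550 - 206/4583) = 95004/(19*(162925444/4583)) = (95004/19)*(4583/162925444) = 108850833/773895859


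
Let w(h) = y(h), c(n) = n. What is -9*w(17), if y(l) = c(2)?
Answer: -18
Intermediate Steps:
y(l) = 2
w(h) = 2
-9*w(17) = -9*2 = -18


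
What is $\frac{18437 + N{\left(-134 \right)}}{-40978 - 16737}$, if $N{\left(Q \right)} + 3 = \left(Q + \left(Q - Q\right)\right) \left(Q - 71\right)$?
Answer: $- \frac{45904}{57715} \approx -0.79536$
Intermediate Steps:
$N{\left(Q \right)} = -3 + Q \left(-71 + Q\right)$ ($N{\left(Q \right)} = -3 + \left(Q + \left(Q - Q\right)\right) \left(Q - 71\right) = -3 + \left(Q + 0\right) \left(-71 + Q\right) = -3 + Q \left(-71 + Q\right)$)
$\frac{18437 + N{\left(-134 \right)}}{-40978 - 16737} = \frac{18437 - \left(-9511 - 17956\right)}{-40978 - 16737} = \frac{18437 + \left(-3 + 17956 + 9514\right)}{-57715} = \left(18437 + 27467\right) \left(- \frac{1}{57715}\right) = 45904 \left(- \frac{1}{57715}\right) = - \frac{45904}{57715}$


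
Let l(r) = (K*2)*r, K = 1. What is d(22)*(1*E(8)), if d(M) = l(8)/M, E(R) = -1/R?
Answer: -1/11 ≈ -0.090909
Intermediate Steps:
l(r) = 2*r (l(r) = (1*2)*r = 2*r)
d(M) = 16/M (d(M) = (2*8)/M = 16/M)
d(22)*(1*E(8)) = (16/22)*(1*(-1/8)) = (16*(1/22))*(1*(-1*1/8)) = 8*(1*(-1/8))/11 = (8/11)*(-1/8) = -1/11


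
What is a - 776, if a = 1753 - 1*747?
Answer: 230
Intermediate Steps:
a = 1006 (a = 1753 - 747 = 1006)
a - 776 = 1006 - 776 = 230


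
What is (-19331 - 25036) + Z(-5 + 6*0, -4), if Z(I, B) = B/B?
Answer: -44366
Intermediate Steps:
Z(I, B) = 1
(-19331 - 25036) + Z(-5 + 6*0, -4) = (-19331 - 25036) + 1 = -44367 + 1 = -44366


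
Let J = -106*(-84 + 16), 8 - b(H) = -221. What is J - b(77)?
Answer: 6979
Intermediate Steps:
b(H) = 229 (b(H) = 8 - 1*(-221) = 8 + 221 = 229)
J = 7208 (J = -106*(-68) = 7208)
J - b(77) = 7208 - 1*229 = 7208 - 229 = 6979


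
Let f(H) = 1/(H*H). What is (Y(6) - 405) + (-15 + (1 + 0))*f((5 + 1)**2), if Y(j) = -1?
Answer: -263095/648 ≈ -406.01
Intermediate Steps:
f(H) = H**(-2) (f(H) = 1/(H**2) = H**(-2))
(Y(6) - 405) + (-15 + (1 + 0))*f((5 + 1)**2) = (-1 - 405) + (-15 + (1 + 0))/((5 + 1)**2)**2 = -406 + (-15 + 1)/(6**2)**2 = -406 - 14/36**2 = -406 - 14*1/1296 = -406 - 7/648 = -263095/648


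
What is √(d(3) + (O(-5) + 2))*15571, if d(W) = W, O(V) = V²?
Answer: 15571*√30 ≈ 85286.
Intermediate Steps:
√(d(3) + (O(-5) + 2))*15571 = √(3 + ((-5)² + 2))*15571 = √(3 + (25 + 2))*15571 = √(3 + 27)*15571 = √30*15571 = 15571*√30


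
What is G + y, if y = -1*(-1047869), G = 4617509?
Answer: 5665378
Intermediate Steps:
y = 1047869
G + y = 4617509 + 1047869 = 5665378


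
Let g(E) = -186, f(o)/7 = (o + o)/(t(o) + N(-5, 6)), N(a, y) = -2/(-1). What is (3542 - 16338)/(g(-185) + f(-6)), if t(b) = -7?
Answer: 31990/423 ≈ 75.626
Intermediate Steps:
N(a, y) = 2 (N(a, y) = -2*(-1) = 2)
f(o) = -14*o/5 (f(o) = 7*((o + o)/(-7 + 2)) = 7*((2*o)/(-5)) = 7*((2*o)*(-1/5)) = 7*(-2*o/5) = -14*o/5)
(3542 - 16338)/(g(-185) + f(-6)) = (3542 - 16338)/(-186 - 14/5*(-6)) = -12796/(-186 + 84/5) = -12796/(-846/5) = -12796*(-5/846) = 31990/423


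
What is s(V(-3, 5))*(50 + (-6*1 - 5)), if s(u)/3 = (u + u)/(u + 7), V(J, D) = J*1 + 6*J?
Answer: 351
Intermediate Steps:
V(J, D) = 7*J (V(J, D) = J + 6*J = 7*J)
s(u) = 6*u/(7 + u) (s(u) = 3*((u + u)/(u + 7)) = 3*((2*u)/(7 + u)) = 3*(2*u/(7 + u)) = 6*u/(7 + u))
s(V(-3, 5))*(50 + (-6*1 - 5)) = (6*(7*(-3))/(7 + 7*(-3)))*(50 + (-6*1 - 5)) = (6*(-21)/(7 - 21))*(50 + (-6 - 5)) = (6*(-21)/(-14))*(50 - 11) = (6*(-21)*(-1/14))*39 = 9*39 = 351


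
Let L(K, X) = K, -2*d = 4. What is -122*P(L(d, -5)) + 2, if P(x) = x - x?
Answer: 2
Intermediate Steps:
d = -2 (d = -1/2*4 = -2)
P(x) = 0
-122*P(L(d, -5)) + 2 = -122*0 + 2 = 0 + 2 = 2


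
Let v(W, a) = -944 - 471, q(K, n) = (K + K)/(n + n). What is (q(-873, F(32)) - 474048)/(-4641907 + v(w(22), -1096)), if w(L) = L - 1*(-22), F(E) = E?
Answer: 5056803/49528768 ≈ 0.10210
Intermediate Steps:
q(K, n) = K/n (q(K, n) = (2*K)/((2*n)) = (2*K)*(1/(2*n)) = K/n)
w(L) = 22 + L (w(L) = L + 22 = 22 + L)
v(W, a) = -1415
(q(-873, F(32)) - 474048)/(-4641907 + v(w(22), -1096)) = (-873/32 - 474048)/(-4641907 - 1415) = (-873*1/32 - 474048)/(-4643322) = (-873/32 - 474048)*(-1/4643322) = -15170409/32*(-1/4643322) = 5056803/49528768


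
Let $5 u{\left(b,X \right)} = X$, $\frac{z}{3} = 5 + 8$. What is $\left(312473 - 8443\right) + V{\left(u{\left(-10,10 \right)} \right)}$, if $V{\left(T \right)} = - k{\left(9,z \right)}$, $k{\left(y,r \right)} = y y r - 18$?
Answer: $300889$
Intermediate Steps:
$z = 39$ ($z = 3 \left(5 + 8\right) = 3 \cdot 13 = 39$)
$u{\left(b,X \right)} = \frac{X}{5}$
$k{\left(y,r \right)} = -18 + r y^{2}$ ($k{\left(y,r \right)} = y^{2} r - 18 = r y^{2} - 18 = -18 + r y^{2}$)
$V{\left(T \right)} = -3141$ ($V{\left(T \right)} = - (-18 + 39 \cdot 9^{2}) = - (-18 + 39 \cdot 81) = - (-18 + 3159) = \left(-1\right) 3141 = -3141$)
$\left(312473 - 8443\right) + V{\left(u{\left(-10,10 \right)} \right)} = \left(312473 - 8443\right) - 3141 = 304030 - 3141 = 300889$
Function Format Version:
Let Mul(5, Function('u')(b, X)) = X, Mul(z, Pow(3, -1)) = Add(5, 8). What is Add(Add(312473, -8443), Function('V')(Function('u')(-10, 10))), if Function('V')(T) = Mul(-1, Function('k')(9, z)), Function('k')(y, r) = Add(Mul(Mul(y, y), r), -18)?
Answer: 300889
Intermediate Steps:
z = 39 (z = Mul(3, Add(5, 8)) = Mul(3, 13) = 39)
Function('u')(b, X) = Mul(Rational(1, 5), X)
Function('k')(y, r) = Add(-18, Mul(r, Pow(y, 2))) (Function('k')(y, r) = Add(Mul(Pow(y, 2), r), -18) = Add(Mul(r, Pow(y, 2)), -18) = Add(-18, Mul(r, Pow(y, 2))))
Function('V')(T) = -3141 (Function('V')(T) = Mul(-1, Add(-18, Mul(39, Pow(9, 2)))) = Mul(-1, Add(-18, Mul(39, 81))) = Mul(-1, Add(-18, 3159)) = Mul(-1, 3141) = -3141)
Add(Add(312473, -8443), Function('V')(Function('u')(-10, 10))) = Add(Add(312473, -8443), -3141) = Add(304030, -3141) = 300889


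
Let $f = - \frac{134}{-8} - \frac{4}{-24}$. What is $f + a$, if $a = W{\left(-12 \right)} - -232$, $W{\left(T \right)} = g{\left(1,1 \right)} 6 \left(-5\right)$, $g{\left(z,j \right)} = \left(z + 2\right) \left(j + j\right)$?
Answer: $\frac{827}{12} \approx 68.917$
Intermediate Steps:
$g{\left(z,j \right)} = 2 j \left(2 + z\right)$ ($g{\left(z,j \right)} = \left(2 + z\right) 2 j = 2 j \left(2 + z\right)$)
$W{\left(T \right)} = -180$ ($W{\left(T \right)} = 2 \cdot 1 \left(2 + 1\right) 6 \left(-5\right) = 2 \cdot 1 \cdot 3 \cdot 6 \left(-5\right) = 6 \cdot 6 \left(-5\right) = 36 \left(-5\right) = -180$)
$f = \frac{203}{12}$ ($f = \left(-134\right) \left(- \frac{1}{8}\right) - - \frac{1}{6} = \frac{67}{4} + \frac{1}{6} = \frac{203}{12} \approx 16.917$)
$a = 52$ ($a = -180 - -232 = -180 + 232 = 52$)
$f + a = \frac{203}{12} + 52 = \frac{827}{12}$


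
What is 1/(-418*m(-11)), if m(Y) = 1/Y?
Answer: 1/38 ≈ 0.026316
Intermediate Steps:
1/(-418*m(-11)) = 1/(-418/(-11)) = 1/(-418*(-1/11)) = 1/38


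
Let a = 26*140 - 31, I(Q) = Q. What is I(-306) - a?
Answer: -3915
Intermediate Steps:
a = 3609 (a = 3640 - 31 = 3609)
I(-306) - a = -306 - 1*3609 = -306 - 3609 = -3915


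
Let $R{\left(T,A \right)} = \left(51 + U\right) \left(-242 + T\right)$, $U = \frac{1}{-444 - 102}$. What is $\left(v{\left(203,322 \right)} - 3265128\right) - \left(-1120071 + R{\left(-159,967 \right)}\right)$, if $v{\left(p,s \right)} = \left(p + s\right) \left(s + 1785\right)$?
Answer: $- \frac{556063727}{546} \approx -1.0184 \cdot 10^{6}$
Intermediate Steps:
$U = - \frac{1}{546}$ ($U = \frac{1}{-546} = - \frac{1}{546} \approx -0.0018315$)
$R{\left(T,A \right)} = - \frac{3369245}{273} + \frac{27845 T}{546}$ ($R{\left(T,A \right)} = \left(51 - \frac{1}{546}\right) \left(-242 + T\right) = \frac{27845 \left(-242 + T\right)}{546} = - \frac{3369245}{273} + \frac{27845 T}{546}$)
$v{\left(p,s \right)} = \left(1785 + s\right) \left(p + s\right)$ ($v{\left(p,s \right)} = \left(p + s\right) \left(1785 + s\right) = \left(1785 + s\right) \left(p + s\right)$)
$\left(v{\left(203,322 \right)} - 3265128\right) - \left(-1120071 + R{\left(-159,967 \right)}\right) = \left(\left(322^{2} + 1785 \cdot 203 + 1785 \cdot 322 + 203 \cdot 322\right) - 3265128\right) + \left(1120071 - \left(- \frac{3369245}{273} + \frac{27845}{546} \left(-159\right)\right)\right) = \left(\left(103684 + 362355 + 574770 + 65366\right) - 3265128\right) + \left(1120071 - \left(- \frac{3369245}{273} - \frac{1475785}{182}\right)\right) = \left(1106175 - 3265128\right) + \left(1120071 - - \frac{11165845}{546}\right) = -2158953 + \left(1120071 + \frac{11165845}{546}\right) = -2158953 + \frac{622724611}{546} = - \frac{556063727}{546}$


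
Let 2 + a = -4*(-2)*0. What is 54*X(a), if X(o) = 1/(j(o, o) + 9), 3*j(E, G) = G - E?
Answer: 6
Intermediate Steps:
a = -2 (a = -2 - 4*(-2)*0 = -2 + 8*0 = -2 + 0 = -2)
j(E, G) = -E/3 + G/3 (j(E, G) = (G - E)/3 = -E/3 + G/3)
X(o) = ⅑ (X(o) = 1/((-o/3 + o/3) + 9) = 1/(0 + 9) = 1/9 = ⅑)
54*X(a) = 54*(⅑) = 6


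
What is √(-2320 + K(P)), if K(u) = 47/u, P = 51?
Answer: I*√6031923/51 ≈ 48.157*I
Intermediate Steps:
√(-2320 + K(P)) = √(-2320 + 47/51) = √(-118273/51) = I*√6031923/51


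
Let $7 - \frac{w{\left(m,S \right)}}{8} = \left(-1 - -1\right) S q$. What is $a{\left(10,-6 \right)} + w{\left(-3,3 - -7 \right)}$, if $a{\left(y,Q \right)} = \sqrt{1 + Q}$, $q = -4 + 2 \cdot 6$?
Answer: $56 + i \sqrt{5} \approx 56.0 + 2.2361 i$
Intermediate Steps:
$q = 8$ ($q = -4 + 12 = 8$)
$w{\left(m,S \right)} = 56$ ($w{\left(m,S \right)} = 56 - 8 \left(-1 - -1\right) S 8 = 56 - 8 \left(-1 + 1\right) S 8 = 56 - 8 \cdot 0 S 8 = 56 - 8 \cdot 0 \cdot 8 = 56 - 0 = 56 + 0 = 56$)
$a{\left(10,-6 \right)} + w{\left(-3,3 - -7 \right)} = \sqrt{1 - 6} + 56 = \sqrt{-5} + 56 = i \sqrt{5} + 56 = 56 + i \sqrt{5}$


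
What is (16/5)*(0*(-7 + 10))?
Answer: 0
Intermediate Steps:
(16/5)*(0*(-7 + 10)) = (16*(⅕))*(0*3) = (16/5)*0 = 0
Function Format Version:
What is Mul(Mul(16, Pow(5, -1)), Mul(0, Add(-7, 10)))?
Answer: 0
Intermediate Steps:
Mul(Mul(16, Pow(5, -1)), Mul(0, Add(-7, 10))) = Mul(Mul(16, Rational(1, 5)), Mul(0, 3)) = Mul(Rational(16, 5), 0) = 0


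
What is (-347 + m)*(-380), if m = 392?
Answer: -17100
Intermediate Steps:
(-347 + m)*(-380) = (-347 + 392)*(-380) = 45*(-380) = -17100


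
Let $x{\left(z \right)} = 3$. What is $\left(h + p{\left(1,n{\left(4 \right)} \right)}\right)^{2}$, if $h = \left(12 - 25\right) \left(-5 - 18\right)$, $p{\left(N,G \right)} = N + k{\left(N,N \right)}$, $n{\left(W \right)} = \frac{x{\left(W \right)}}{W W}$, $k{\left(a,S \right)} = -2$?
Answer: $88804$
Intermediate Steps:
$n{\left(W \right)} = \frac{3}{W^{2}}$ ($n{\left(W \right)} = \frac{3}{W W} = \frac{3}{W^{2}}$)
$p{\left(N,G \right)} = -2 + N$ ($p{\left(N,G \right)} = N - 2 = -2 + N$)
$h = 299$ ($h = \left(-13\right) \left(-23\right) = 299$)
$\left(h + p{\left(1,n{\left(4 \right)} \right)}\right)^{2} = \left(299 + \left(-2 + 1\right)\right)^{2} = \left(299 - 1\right)^{2} = 298^{2} = 88804$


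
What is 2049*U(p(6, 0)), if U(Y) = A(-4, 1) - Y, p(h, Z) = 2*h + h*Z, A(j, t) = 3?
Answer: -18441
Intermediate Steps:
p(h, Z) = 2*h + Z*h
U(Y) = 3 - Y
2049*U(p(6, 0)) = 2049*(3 - 6*(2 + 0)) = 2049*(3 - 6*2) = 2049*(3 - 1*12) = 2049*(3 - 12) = 2049*(-9) = -18441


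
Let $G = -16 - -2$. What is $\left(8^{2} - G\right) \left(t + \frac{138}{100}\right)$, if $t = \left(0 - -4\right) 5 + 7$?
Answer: $\frac{55341}{25} \approx 2213.6$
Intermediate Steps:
$G = -14$ ($G = -16 + 2 = -14$)
$t = 27$ ($t = \left(0 + 4\right) 5 + 7 = 4 \cdot 5 + 7 = 20 + 7 = 27$)
$\left(8^{2} - G\right) \left(t + \frac{138}{100}\right) = \left(8^{2} - -14\right) \left(27 + \frac{138}{100}\right) = \left(64 + 14\right) \left(27 + 138 \cdot \frac{1}{100}\right) = 78 \left(27 + \frac{69}{50}\right) = 78 \cdot \frac{1419}{50} = \frac{55341}{25}$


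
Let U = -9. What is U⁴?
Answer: 6561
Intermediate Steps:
U⁴ = (-9)⁴ = 6561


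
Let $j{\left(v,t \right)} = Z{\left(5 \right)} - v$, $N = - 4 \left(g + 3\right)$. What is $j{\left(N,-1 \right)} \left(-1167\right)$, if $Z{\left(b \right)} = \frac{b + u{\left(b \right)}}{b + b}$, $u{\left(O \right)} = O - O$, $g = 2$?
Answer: $- \frac{47847}{2} \approx -23924.0$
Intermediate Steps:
$u{\left(O \right)} = 0$
$N = -20$ ($N = - 4 \left(2 + 3\right) = \left(-4\right) 5 = -20$)
$Z{\left(b \right)} = \frac{1}{2}$ ($Z{\left(b \right)} = \frac{b + 0}{b + b} = \frac{b}{2 b} = b \frac{1}{2 b} = \frac{1}{2}$)
$j{\left(v,t \right)} = \frac{1}{2} - v$
$j{\left(N,-1 \right)} \left(-1167\right) = \left(\frac{1}{2} - -20\right) \left(-1167\right) = \left(\frac{1}{2} + 20\right) \left(-1167\right) = \frac{41}{2} \left(-1167\right) = - \frac{47847}{2}$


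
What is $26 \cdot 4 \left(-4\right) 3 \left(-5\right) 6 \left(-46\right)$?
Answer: $-1722240$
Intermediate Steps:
$26 \cdot 4 \left(-4\right) 3 \left(-5\right) 6 \left(-46\right) = 26 \left(-16\right) 3 \left(-5\right) 6 \left(-46\right) = 26 \left(-48\right) \left(-5\right) 6 \left(-46\right) = 26 \cdot 240 \cdot 6 \left(-46\right) = 26 \cdot 1440 \left(-46\right) = 37440 \left(-46\right) = -1722240$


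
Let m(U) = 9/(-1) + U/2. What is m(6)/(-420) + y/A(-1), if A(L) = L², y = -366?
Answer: -25619/70 ≈ -365.99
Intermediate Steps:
m(U) = -9 + U/2 (m(U) = 9*(-1) + U*(½) = -9 + U/2)
m(6)/(-420) + y/A(-1) = (-9 + (½)*6)/(-420) - 366/((-1)²) = (-9 + 3)*(-1/420) - 366/1 = -6*(-1/420) - 366*1 = 1/70 - 366 = -25619/70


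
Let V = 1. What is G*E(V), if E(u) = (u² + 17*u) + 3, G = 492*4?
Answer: 41328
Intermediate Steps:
G = 1968
E(u) = 3 + u² + 17*u
G*E(V) = 1968*(3 + 1² + 17*1) = 1968*(3 + 1 + 17) = 1968*21 = 41328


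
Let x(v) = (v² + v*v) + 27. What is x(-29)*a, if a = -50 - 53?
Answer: -176027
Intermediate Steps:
a = -103
x(v) = 27 + 2*v² (x(v) = (v² + v²) + 27 = 2*v² + 27 = 27 + 2*v²)
x(-29)*a = (27 + 2*(-29)²)*(-103) = (27 + 2*841)*(-103) = (27 + 1682)*(-103) = 1709*(-103) = -176027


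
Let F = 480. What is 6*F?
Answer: 2880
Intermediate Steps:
6*F = 6*480 = 2880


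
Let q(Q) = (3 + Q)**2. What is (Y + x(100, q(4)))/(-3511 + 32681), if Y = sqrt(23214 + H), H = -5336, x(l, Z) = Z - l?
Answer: -51/29170 + sqrt(17878)/29170 ≈ 0.0028354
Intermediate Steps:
Y = sqrt(17878) (Y = sqrt(23214 - 5336) = sqrt(17878) ≈ 133.71)
(Y + x(100, q(4)))/(-3511 + 32681) = (sqrt(17878) + ((3 + 4)**2 - 1*100))/(-3511 + 32681) = (sqrt(17878) + (7**2 - 100))/29170 = (sqrt(17878) + (49 - 100))*(1/29170) = (sqrt(17878) - 51)*(1/29170) = (-51 + sqrt(17878))*(1/29170) = -51/29170 + sqrt(17878)/29170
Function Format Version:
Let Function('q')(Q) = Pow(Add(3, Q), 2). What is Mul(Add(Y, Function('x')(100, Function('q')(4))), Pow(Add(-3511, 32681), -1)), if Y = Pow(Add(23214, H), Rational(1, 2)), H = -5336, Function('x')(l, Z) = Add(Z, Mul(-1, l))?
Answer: Add(Rational(-51, 29170), Mul(Rational(1, 29170), Pow(17878, Rational(1, 2)))) ≈ 0.0028354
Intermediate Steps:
Y = Pow(17878, Rational(1, 2)) (Y = Pow(Add(23214, -5336), Rational(1, 2)) = Pow(17878, Rational(1, 2)) ≈ 133.71)
Mul(Add(Y, Function('x')(100, Function('q')(4))), Pow(Add(-3511, 32681), -1)) = Mul(Add(Pow(17878, Rational(1, 2)), Add(Pow(Add(3, 4), 2), Mul(-1, 100))), Pow(Add(-3511, 32681), -1)) = Mul(Add(Pow(17878, Rational(1, 2)), Add(Pow(7, 2), -100)), Pow(29170, -1)) = Mul(Add(Pow(17878, Rational(1, 2)), Add(49, -100)), Rational(1, 29170)) = Mul(Add(Pow(17878, Rational(1, 2)), -51), Rational(1, 29170)) = Mul(Add(-51, Pow(17878, Rational(1, 2))), Rational(1, 29170)) = Add(Rational(-51, 29170), Mul(Rational(1, 29170), Pow(17878, Rational(1, 2))))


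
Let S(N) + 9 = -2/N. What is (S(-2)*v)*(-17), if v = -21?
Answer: -2856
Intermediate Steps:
S(N) = -9 - 2/N
(S(-2)*v)*(-17) = ((-9 - 2/(-2))*(-21))*(-17) = ((-9 - 2*(-½))*(-21))*(-17) = ((-9 + 1)*(-21))*(-17) = -8*(-21)*(-17) = 168*(-17) = -2856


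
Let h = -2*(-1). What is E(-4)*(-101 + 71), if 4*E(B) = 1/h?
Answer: -15/4 ≈ -3.7500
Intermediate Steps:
h = 2
E(B) = 1/8 (E(B) = (1/4)/2 = (1/4)*(1/2) = 1/8)
E(-4)*(-101 + 71) = (-101 + 71)/8 = (1/8)*(-30) = -15/4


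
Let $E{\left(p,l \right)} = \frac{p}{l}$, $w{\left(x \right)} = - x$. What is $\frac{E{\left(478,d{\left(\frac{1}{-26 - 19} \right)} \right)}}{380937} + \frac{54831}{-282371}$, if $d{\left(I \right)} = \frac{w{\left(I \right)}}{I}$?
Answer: $- \frac{21022129985}{107565561627} \approx -0.19544$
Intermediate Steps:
$d{\left(I \right)} = -1$ ($d{\left(I \right)} = \frac{\left(-1\right) I}{I} = -1$)
$\frac{E{\left(478,d{\left(\frac{1}{-26 - 19} \right)} \right)}}{380937} + \frac{54831}{-282371} = \frac{478 \frac{1}{-1}}{380937} + \frac{54831}{-282371} = 478 \left(-1\right) \frac{1}{380937} + 54831 \left(- \frac{1}{282371}\right) = \left(-478\right) \frac{1}{380937} - \frac{54831}{282371} = - \frac{478}{380937} - \frac{54831}{282371} = - \frac{21022129985}{107565561627}$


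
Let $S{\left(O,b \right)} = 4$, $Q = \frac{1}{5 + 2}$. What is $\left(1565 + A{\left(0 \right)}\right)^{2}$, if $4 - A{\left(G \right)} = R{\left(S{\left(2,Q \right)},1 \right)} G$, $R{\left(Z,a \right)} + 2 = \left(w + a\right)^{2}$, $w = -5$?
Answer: $2461761$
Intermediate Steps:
$Q = \frac{1}{7} \approx 0.14286$
$R{\left(Z,a \right)} = -2 + \left(-5 + a\right)^{2}$
$A{\left(G \right)} = 4 - 14 G$ ($A{\left(G \right)} = 4 - \left(-2 + \left(-5 + 1\right)^{2}\right) G = 4 - \left(-2 + \left(-4\right)^{2}\right) G = 4 - \left(-2 + 16\right) G = 4 - 14 G$)
$\left(1565 + A{\left(0 \right)}\right)^{2} = \left(1565 + \left(4 - 0\right)\right)^{2} = \left(1565 + \left(4 + 0\right)\right)^{2} = \left(1565 + 4\right)^{2} = 1569^{2} = 2461761$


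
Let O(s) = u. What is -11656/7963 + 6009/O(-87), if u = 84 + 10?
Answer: 46754003/748522 ≈ 62.462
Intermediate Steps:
u = 94
O(s) = 94
-11656/7963 + 6009/O(-87) = -11656/7963 + 6009/94 = 46754003/748522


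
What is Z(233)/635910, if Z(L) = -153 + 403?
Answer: 25/63591 ≈ 0.00039314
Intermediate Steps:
Z(L) = 250
Z(233)/635910 = 250/635910 = 250*(1/635910) = 25/63591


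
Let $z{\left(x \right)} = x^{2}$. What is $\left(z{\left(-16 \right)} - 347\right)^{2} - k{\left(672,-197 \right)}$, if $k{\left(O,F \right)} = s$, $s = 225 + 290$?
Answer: $7766$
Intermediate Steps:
$s = 515$
$k{\left(O,F \right)} = 515$
$\left(z{\left(-16 \right)} - 347\right)^{2} - k{\left(672,-197 \right)} = \left(\left(-16\right)^{2} - 347\right)^{2} - 515 = \left(256 - 347\right)^{2} - 515 = \left(-91\right)^{2} - 515 = 8281 - 515 = 7766$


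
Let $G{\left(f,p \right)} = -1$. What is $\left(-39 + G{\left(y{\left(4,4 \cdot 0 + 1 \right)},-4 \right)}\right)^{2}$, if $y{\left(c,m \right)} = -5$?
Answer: $1600$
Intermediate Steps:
$\left(-39 + G{\left(y{\left(4,4 \cdot 0 + 1 \right)},-4 \right)}\right)^{2} = \left(-39 - 1\right)^{2} = \left(-40\right)^{2} = 1600$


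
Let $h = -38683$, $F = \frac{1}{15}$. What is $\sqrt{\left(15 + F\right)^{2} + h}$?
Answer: $\frac{i \sqrt{8652599}}{15} \approx 196.1 i$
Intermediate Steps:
$F = \frac{1}{15} \approx 0.066667$
$\sqrt{\left(15 + F\right)^{2} + h} = \sqrt{\left(15 + \frac{1}{15}\right)^{2} - 38683} = \sqrt{\left(\frac{226}{15}\right)^{2} - 38683} = \sqrt{\frac{51076}{225} - 38683} = \sqrt{- \frac{8652599}{225}} = \frac{i \sqrt{8652599}}{15}$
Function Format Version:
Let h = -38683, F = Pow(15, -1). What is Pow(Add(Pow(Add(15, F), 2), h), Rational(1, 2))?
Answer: Mul(Rational(1, 15), I, Pow(8652599, Rational(1, 2))) ≈ Mul(196.10, I)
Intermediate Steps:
F = Rational(1, 15) ≈ 0.066667
Pow(Add(Pow(Add(15, F), 2), h), Rational(1, 2)) = Pow(Add(Pow(Add(15, Rational(1, 15)), 2), -38683), Rational(1, 2)) = Pow(Add(Pow(Rational(226, 15), 2), -38683), Rational(1, 2)) = Pow(Add(Rational(51076, 225), -38683), Rational(1, 2)) = Pow(Rational(-8652599, 225), Rational(1, 2)) = Mul(Rational(1, 15), I, Pow(8652599, Rational(1, 2)))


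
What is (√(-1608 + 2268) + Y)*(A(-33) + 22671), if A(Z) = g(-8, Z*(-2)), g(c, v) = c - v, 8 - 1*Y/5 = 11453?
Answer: -1293113325 + 45194*√165 ≈ -1.2925e+9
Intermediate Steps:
Y = -57225 (Y = 40 - 5*11453 = 40 - 57265 = -57225)
A(Z) = -8 + 2*Z (A(Z) = -8 - Z*(-2) = -8 - (-2)*Z = -8 + 2*Z)
(√(-1608 + 2268) + Y)*(A(-33) + 22671) = (√(-1608 + 2268) - 57225)*((-8 + 2*(-33)) + 22671) = (√660 - 57225)*((-8 - 66) + 22671) = (2*√165 - 57225)*(-74 + 22671) = (-57225 + 2*√165)*22597 = -1293113325 + 45194*√165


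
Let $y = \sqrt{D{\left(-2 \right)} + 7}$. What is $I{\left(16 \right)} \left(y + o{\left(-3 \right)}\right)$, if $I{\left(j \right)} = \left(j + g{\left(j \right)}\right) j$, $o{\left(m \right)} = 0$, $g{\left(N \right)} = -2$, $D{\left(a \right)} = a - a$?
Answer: $224 \sqrt{7} \approx 592.65$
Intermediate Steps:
$D{\left(a \right)} = 0$
$y = \sqrt{7}$ ($y = \sqrt{0 + 7} = \sqrt{7} \approx 2.6458$)
$I{\left(j \right)} = j \left(-2 + j\right)$ ($I{\left(j \right)} = \left(j - 2\right) j = \left(-2 + j\right) j = j \left(-2 + j\right)$)
$I{\left(16 \right)} \left(y + o{\left(-3 \right)}\right) = 16 \left(-2 + 16\right) \left(\sqrt{7} + 0\right) = 16 \cdot 14 \sqrt{7} = 224 \sqrt{7}$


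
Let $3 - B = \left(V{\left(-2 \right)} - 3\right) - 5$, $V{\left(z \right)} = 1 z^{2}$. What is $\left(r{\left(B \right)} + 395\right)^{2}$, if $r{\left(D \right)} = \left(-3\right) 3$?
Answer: $148996$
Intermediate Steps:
$V{\left(z \right)} = z^{2}$
$B = 7$ ($B = 3 - \left(\left(\left(-2\right)^{2} - 3\right) - 5\right) = 3 - \left(\left(4 - 3\right) - 5\right) = 3 - \left(1 - 5\right) = 3 - -4 = 3 + 4 = 7$)
$r{\left(D \right)} = -9$
$\left(r{\left(B \right)} + 395\right)^{2} = \left(-9 + 395\right)^{2} = 386^{2} = 148996$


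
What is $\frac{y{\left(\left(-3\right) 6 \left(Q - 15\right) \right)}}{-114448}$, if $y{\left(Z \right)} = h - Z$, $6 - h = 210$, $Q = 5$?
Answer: $\frac{24}{7153} \approx 0.0033552$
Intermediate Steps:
$h = -204$ ($h = 6 - 210 = -204$)
$y{\left(Z \right)} = -204 - Z$
$\frac{y{\left(\left(-3\right) 6 \left(Q - 15\right) \right)}}{-114448} = \frac{-204 - \left(-3\right) 6 \left(5 - 15\right)}{-114448} = \left(-204 - \left(-18\right) \left(-10\right)\right) \left(- \frac{1}{114448}\right) = \left(-204 - 180\right) \left(- \frac{1}{114448}\right) = \left(-384\right) \left(- \frac{1}{114448}\right) = \frac{24}{7153}$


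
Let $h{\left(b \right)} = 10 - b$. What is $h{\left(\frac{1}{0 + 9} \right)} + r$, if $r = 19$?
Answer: $\frac{260}{9} \approx 28.889$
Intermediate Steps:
$h{\left(\frac{1}{0 + 9} \right)} + r = \left(10 - \frac{1}{0 + 9}\right) + 19 = \left(10 - \frac{1}{9}\right) + 19 = \frac{89}{9} + 19 = \frac{260}{9}$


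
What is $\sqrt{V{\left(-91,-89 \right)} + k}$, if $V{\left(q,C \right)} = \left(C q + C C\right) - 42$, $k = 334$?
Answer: $2 \sqrt{4078} \approx 127.72$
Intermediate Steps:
$V{\left(q,C \right)} = -42 + C^{2} + C q$ ($V{\left(q,C \right)} = \left(C q + C^{2}\right) - 42 = \left(C^{2} + C q\right) - 42 = -42 + C^{2} + C q$)
$\sqrt{V{\left(-91,-89 \right)} + k} = \sqrt{\left(-42 + \left(-89\right)^{2} - -8099\right) + 334} = \sqrt{\left(-42 + 7921 + 8099\right) + 334} = \sqrt{15978 + 334} = \sqrt{16312} = 2 \sqrt{4078}$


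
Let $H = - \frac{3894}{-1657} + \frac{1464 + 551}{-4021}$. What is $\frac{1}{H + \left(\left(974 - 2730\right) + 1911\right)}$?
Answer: $\frac{6662797}{1045052454} \approx 0.0063756$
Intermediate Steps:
$H = \frac{12318919}{6662797}$ ($H = \left(-3894\right) \left(- \frac{1}{1657}\right) + 2015 \left(- \frac{1}{4021}\right) = \frac{3894}{1657} - \frac{2015}{4021} = \frac{12318919}{6662797} \approx 1.8489$)
$\frac{1}{H + \left(\left(974 - 2730\right) + 1911\right)} = \frac{1}{\frac{12318919}{6662797} + \left(\left(974 - 2730\right) + 1911\right)} = \frac{1}{\frac{12318919}{6662797} + \left(-1756 + 1911\right)} = \frac{1}{\frac{12318919}{6662797} + 155} = \frac{1}{\frac{1045052454}{6662797}} = \frac{6662797}{1045052454}$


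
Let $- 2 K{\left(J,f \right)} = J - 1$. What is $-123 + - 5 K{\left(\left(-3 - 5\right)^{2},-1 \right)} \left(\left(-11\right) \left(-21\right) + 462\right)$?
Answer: $\frac{218049}{2} \approx 1.0902 \cdot 10^{5}$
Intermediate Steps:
$K{\left(J,f \right)} = \frac{1}{2} - \frac{J}{2}$ ($K{\left(J,f \right)} = - \frac{J - 1}{2} = - \frac{-1 + J}{2} = \frac{1}{2} - \frac{J}{2}$)
$-123 + - 5 K{\left(\left(-3 - 5\right)^{2},-1 \right)} \left(\left(-11\right) \left(-21\right) + 462\right) = -123 + - 5 \left(\frac{1}{2} - \frac{\left(-3 - 5\right)^{2}}{2}\right) \left(\left(-11\right) \left(-21\right) + 462\right) = -123 + - 5 \left(\frac{1}{2} - \frac{\left(-8\right)^{2}}{2}\right) \left(231 + 462\right) = -123 + - 5 \left(\frac{1}{2} - 32\right) 693 = -123 + \left(-5\right) \left(- \frac{63}{2}\right) 693 = -123 + \frac{315}{2} \cdot 693 = -123 + \frac{218295}{2} = \frac{218049}{2}$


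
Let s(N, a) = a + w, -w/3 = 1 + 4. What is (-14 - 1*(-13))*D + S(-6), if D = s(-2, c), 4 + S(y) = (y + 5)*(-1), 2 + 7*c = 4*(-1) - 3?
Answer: 93/7 ≈ 13.286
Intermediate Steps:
c = -9/7 (c = -2/7 + (4*(-1) - 3)/7 = -2/7 + (-4 - 3)/7 = -2/7 + (⅐)*(-7) = -2/7 - 1 = -9/7 ≈ -1.2857)
w = -15 (w = -3*(1 + 4) = -3*5 = -15)
S(y) = -9 - y (S(y) = -4 + (y + 5)*(-1) = -4 + (5 + y)*(-1) = -4 + (-5 - y) = -9 - y)
s(N, a) = -15 + a (s(N, a) = a - 15 = -15 + a)
D = -114/7 (D = -15 - 9/7 = -114/7 ≈ -16.286)
(-14 - 1*(-13))*D + S(-6) = (-14 - 1*(-13))*(-114/7) + (-9 - 1*(-6)) = (-14 + 13)*(-114/7) + (-9 + 6) = -1*(-114/7) - 3 = 114/7 - 3 = 93/7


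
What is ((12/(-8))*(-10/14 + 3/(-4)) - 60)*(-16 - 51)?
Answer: 216879/56 ≈ 3872.8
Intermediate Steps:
((12/(-8))*(-10/14 + 3/(-4)) - 60)*(-16 - 51) = ((12*(-⅛))*(-10*1/14 + 3*(-¼)) - 60)*(-67) = (-3*(-5/7 - ¾)/2 - 60)*(-67) = (-3/2*(-41/28) - 60)*(-67) = (123/56 - 60)*(-67) = -3237/56*(-67) = 216879/56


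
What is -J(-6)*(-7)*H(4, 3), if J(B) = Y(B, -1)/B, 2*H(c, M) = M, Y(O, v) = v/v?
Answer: -7/4 ≈ -1.7500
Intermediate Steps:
Y(O, v) = 1
H(c, M) = M/2
J(B) = 1/B
-J(-6)*(-7)*H(4, 3) = --7/(-6)*(1/2)*3 = -(-1/6*(-7))*3/2 = -7*3/(6*2) = -1*7/4 = -7/4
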